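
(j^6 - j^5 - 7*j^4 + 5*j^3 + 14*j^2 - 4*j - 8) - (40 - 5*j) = j^6 - j^5 - 7*j^4 + 5*j^3 + 14*j^2 + j - 48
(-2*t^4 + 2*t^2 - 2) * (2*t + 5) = -4*t^5 - 10*t^4 + 4*t^3 + 10*t^2 - 4*t - 10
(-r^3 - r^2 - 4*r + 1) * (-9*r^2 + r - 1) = 9*r^5 + 8*r^4 + 36*r^3 - 12*r^2 + 5*r - 1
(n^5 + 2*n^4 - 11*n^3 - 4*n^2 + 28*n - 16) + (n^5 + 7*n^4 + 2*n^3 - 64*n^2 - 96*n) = 2*n^5 + 9*n^4 - 9*n^3 - 68*n^2 - 68*n - 16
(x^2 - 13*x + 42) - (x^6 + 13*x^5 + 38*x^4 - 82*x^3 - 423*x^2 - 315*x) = -x^6 - 13*x^5 - 38*x^4 + 82*x^3 + 424*x^2 + 302*x + 42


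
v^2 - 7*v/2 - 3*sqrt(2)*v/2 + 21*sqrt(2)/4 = (v - 7/2)*(v - 3*sqrt(2)/2)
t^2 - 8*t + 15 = (t - 5)*(t - 3)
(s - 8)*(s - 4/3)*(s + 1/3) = s^3 - 9*s^2 + 68*s/9 + 32/9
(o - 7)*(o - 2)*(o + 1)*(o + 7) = o^4 - o^3 - 51*o^2 + 49*o + 98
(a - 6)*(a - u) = a^2 - a*u - 6*a + 6*u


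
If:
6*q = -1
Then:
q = -1/6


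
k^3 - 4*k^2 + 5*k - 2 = (k - 2)*(k - 1)^2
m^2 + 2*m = m*(m + 2)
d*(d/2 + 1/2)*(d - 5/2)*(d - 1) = d^4/2 - 5*d^3/4 - d^2/2 + 5*d/4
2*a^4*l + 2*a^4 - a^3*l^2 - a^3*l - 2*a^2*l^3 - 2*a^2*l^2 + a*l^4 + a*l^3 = (-2*a + l)*(-a + l)*(a + l)*(a*l + a)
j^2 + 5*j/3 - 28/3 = (j - 7/3)*(j + 4)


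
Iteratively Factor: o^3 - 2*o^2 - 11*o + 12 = (o - 4)*(o^2 + 2*o - 3) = (o - 4)*(o + 3)*(o - 1)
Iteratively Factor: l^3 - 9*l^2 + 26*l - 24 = (l - 2)*(l^2 - 7*l + 12) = (l - 3)*(l - 2)*(l - 4)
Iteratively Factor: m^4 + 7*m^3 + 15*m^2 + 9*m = (m + 3)*(m^3 + 4*m^2 + 3*m) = m*(m + 3)*(m^2 + 4*m + 3) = m*(m + 3)^2*(m + 1)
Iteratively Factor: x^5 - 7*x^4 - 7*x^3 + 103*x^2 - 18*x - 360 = (x - 5)*(x^4 - 2*x^3 - 17*x^2 + 18*x + 72) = (x - 5)*(x + 2)*(x^3 - 4*x^2 - 9*x + 36) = (x - 5)*(x + 2)*(x + 3)*(x^2 - 7*x + 12) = (x - 5)*(x - 4)*(x + 2)*(x + 3)*(x - 3)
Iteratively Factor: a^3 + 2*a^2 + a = (a + 1)*(a^2 + a) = (a + 1)^2*(a)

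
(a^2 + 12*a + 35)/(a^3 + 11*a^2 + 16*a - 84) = (a + 5)/(a^2 + 4*a - 12)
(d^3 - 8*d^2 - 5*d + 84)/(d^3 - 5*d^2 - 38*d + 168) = (d + 3)/(d + 6)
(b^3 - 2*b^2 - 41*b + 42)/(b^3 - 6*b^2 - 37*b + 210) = (b - 1)/(b - 5)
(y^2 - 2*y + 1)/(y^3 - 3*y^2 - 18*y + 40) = (y^2 - 2*y + 1)/(y^3 - 3*y^2 - 18*y + 40)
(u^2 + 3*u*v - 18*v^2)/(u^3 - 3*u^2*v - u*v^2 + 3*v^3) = (u + 6*v)/(u^2 - v^2)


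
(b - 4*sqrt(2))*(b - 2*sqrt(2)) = b^2 - 6*sqrt(2)*b + 16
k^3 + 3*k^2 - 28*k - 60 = (k - 5)*(k + 2)*(k + 6)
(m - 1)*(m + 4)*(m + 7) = m^3 + 10*m^2 + 17*m - 28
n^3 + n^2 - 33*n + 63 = (n - 3)^2*(n + 7)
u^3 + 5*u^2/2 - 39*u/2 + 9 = (u - 3)*(u - 1/2)*(u + 6)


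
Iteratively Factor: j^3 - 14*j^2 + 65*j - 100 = (j - 5)*(j^2 - 9*j + 20) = (j - 5)^2*(j - 4)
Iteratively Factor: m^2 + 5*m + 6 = (m + 2)*(m + 3)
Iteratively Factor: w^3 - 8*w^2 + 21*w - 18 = (w - 3)*(w^2 - 5*w + 6) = (w - 3)^2*(w - 2)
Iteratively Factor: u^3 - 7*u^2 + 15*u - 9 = (u - 3)*(u^2 - 4*u + 3) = (u - 3)*(u - 1)*(u - 3)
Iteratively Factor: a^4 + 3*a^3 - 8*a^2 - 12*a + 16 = (a - 1)*(a^3 + 4*a^2 - 4*a - 16) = (a - 1)*(a + 4)*(a^2 - 4) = (a - 2)*(a - 1)*(a + 4)*(a + 2)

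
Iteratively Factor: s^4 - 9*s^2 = (s)*(s^3 - 9*s) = s^2*(s^2 - 9) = s^2*(s - 3)*(s + 3)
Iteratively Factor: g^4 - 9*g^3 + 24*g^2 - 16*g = (g - 1)*(g^3 - 8*g^2 + 16*g) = g*(g - 1)*(g^2 - 8*g + 16) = g*(g - 4)*(g - 1)*(g - 4)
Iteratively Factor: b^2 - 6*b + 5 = (b - 1)*(b - 5)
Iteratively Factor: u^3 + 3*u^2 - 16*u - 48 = (u - 4)*(u^2 + 7*u + 12) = (u - 4)*(u + 4)*(u + 3)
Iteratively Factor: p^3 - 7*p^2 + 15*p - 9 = (p - 1)*(p^2 - 6*p + 9) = (p - 3)*(p - 1)*(p - 3)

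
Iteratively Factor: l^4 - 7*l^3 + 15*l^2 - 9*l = (l - 1)*(l^3 - 6*l^2 + 9*l) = (l - 3)*(l - 1)*(l^2 - 3*l) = l*(l - 3)*(l - 1)*(l - 3)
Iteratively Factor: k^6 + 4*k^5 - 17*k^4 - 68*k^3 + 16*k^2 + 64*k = (k)*(k^5 + 4*k^4 - 17*k^3 - 68*k^2 + 16*k + 64) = k*(k - 1)*(k^4 + 5*k^3 - 12*k^2 - 80*k - 64) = k*(k - 1)*(k + 1)*(k^3 + 4*k^2 - 16*k - 64) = k*(k - 4)*(k - 1)*(k + 1)*(k^2 + 8*k + 16) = k*(k - 4)*(k - 1)*(k + 1)*(k + 4)*(k + 4)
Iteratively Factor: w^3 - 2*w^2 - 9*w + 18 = (w + 3)*(w^2 - 5*w + 6) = (w - 3)*(w + 3)*(w - 2)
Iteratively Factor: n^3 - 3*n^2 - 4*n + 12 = (n + 2)*(n^2 - 5*n + 6) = (n - 2)*(n + 2)*(n - 3)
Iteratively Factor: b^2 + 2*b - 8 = (b + 4)*(b - 2)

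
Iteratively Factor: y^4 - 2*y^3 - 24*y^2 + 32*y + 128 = (y - 4)*(y^3 + 2*y^2 - 16*y - 32) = (y - 4)*(y + 2)*(y^2 - 16) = (y - 4)*(y + 2)*(y + 4)*(y - 4)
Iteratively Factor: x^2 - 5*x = (x - 5)*(x)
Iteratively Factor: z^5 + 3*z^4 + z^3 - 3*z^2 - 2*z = (z + 1)*(z^4 + 2*z^3 - z^2 - 2*z) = (z + 1)*(z + 2)*(z^3 - z) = (z + 1)^2*(z + 2)*(z^2 - z) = z*(z + 1)^2*(z + 2)*(z - 1)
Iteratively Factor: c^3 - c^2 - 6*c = (c + 2)*(c^2 - 3*c) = (c - 3)*(c + 2)*(c)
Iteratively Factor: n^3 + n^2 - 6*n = (n)*(n^2 + n - 6) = n*(n + 3)*(n - 2)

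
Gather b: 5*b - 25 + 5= 5*b - 20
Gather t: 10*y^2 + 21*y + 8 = 10*y^2 + 21*y + 8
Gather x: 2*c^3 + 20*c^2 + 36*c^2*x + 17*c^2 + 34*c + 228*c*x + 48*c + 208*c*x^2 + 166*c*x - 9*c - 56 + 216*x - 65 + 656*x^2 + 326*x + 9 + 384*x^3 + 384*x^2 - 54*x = 2*c^3 + 37*c^2 + 73*c + 384*x^3 + x^2*(208*c + 1040) + x*(36*c^2 + 394*c + 488) - 112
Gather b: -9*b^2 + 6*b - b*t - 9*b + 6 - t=-9*b^2 + b*(-t - 3) - t + 6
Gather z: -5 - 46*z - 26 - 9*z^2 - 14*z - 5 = -9*z^2 - 60*z - 36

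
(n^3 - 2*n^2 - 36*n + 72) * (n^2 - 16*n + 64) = n^5 - 18*n^4 + 60*n^3 + 520*n^2 - 3456*n + 4608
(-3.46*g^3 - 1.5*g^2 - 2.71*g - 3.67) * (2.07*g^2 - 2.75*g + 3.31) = -7.1622*g^5 + 6.41*g^4 - 12.9373*g^3 - 5.1094*g^2 + 1.1224*g - 12.1477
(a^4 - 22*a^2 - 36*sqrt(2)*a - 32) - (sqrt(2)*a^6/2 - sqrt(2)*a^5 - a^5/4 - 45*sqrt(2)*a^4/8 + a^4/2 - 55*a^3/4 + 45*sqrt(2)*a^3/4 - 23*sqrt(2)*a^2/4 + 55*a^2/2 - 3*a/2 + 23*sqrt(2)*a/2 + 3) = -sqrt(2)*a^6/2 + a^5/4 + sqrt(2)*a^5 + a^4/2 + 45*sqrt(2)*a^4/8 - 45*sqrt(2)*a^3/4 + 55*a^3/4 - 99*a^2/2 + 23*sqrt(2)*a^2/4 - 95*sqrt(2)*a/2 + 3*a/2 - 35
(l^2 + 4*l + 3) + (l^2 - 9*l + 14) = 2*l^2 - 5*l + 17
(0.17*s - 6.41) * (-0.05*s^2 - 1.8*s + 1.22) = -0.0085*s^3 + 0.0145*s^2 + 11.7454*s - 7.8202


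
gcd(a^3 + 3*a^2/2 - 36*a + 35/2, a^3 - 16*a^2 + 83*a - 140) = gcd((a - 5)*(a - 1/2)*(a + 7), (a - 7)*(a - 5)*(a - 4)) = a - 5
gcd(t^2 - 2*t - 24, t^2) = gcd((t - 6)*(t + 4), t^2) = 1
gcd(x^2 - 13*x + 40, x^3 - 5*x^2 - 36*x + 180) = x - 5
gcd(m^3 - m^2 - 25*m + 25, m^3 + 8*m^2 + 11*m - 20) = m^2 + 4*m - 5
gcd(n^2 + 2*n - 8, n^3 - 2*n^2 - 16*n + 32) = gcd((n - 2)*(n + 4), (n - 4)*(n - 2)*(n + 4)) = n^2 + 2*n - 8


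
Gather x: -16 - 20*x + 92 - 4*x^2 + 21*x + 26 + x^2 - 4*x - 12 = -3*x^2 - 3*x + 90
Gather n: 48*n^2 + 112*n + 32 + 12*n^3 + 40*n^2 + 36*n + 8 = 12*n^3 + 88*n^2 + 148*n + 40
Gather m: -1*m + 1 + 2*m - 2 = m - 1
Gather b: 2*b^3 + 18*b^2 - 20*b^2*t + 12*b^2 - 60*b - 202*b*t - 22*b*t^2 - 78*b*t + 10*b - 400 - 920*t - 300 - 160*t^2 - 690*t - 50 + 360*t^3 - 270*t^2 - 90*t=2*b^3 + b^2*(30 - 20*t) + b*(-22*t^2 - 280*t - 50) + 360*t^3 - 430*t^2 - 1700*t - 750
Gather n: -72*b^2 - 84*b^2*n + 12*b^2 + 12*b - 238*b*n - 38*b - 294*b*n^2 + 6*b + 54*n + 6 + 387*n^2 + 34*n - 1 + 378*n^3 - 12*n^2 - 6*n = -60*b^2 - 20*b + 378*n^3 + n^2*(375 - 294*b) + n*(-84*b^2 - 238*b + 82) + 5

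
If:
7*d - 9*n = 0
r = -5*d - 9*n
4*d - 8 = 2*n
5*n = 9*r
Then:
No Solution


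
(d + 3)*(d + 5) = d^2 + 8*d + 15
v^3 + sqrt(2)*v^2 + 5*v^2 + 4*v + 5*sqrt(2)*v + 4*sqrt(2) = (v + 1)*(v + 4)*(v + sqrt(2))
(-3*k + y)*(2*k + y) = -6*k^2 - k*y + y^2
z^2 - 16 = (z - 4)*(z + 4)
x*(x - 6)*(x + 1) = x^3 - 5*x^2 - 6*x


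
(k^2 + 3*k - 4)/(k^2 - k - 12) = (-k^2 - 3*k + 4)/(-k^2 + k + 12)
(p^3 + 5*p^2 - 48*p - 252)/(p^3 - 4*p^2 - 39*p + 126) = (p + 6)/(p - 3)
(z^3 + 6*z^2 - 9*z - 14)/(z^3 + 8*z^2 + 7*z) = (z - 2)/z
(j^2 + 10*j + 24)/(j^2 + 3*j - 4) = (j + 6)/(j - 1)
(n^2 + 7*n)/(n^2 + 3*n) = (n + 7)/(n + 3)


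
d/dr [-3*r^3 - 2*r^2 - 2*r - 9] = -9*r^2 - 4*r - 2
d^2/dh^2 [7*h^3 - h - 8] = 42*h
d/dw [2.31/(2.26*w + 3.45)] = -5.2206/(2.26*w + 3.45)^2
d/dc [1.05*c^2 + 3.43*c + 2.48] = 2.1*c + 3.43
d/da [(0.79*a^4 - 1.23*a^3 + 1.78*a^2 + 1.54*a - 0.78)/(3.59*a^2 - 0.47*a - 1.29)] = (5.6722*a^5 - 5.5296*a^4 - 2.9202*a^3 - 1.6051*a^2 + 1.008*a - 2.3532)/(12.8881*a^4 - 3.3746*a^3 - 9.0413*a^2 + 1.2126*a + 1.6641)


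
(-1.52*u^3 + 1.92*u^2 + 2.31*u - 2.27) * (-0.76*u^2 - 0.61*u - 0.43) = 1.1552*u^5 - 0.532*u^4 - 2.2732*u^3 - 0.5095*u^2 + 0.3914*u + 0.9761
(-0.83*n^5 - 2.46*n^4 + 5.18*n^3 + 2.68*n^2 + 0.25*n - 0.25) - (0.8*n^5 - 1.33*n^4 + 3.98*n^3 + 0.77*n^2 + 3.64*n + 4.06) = -1.63*n^5 - 1.13*n^4 + 1.2*n^3 + 1.91*n^2 - 3.39*n - 4.31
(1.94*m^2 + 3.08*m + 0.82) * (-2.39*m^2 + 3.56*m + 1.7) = -4.6366*m^4 - 0.454800000000001*m^3 + 12.303*m^2 + 8.1552*m + 1.394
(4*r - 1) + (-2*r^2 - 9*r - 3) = -2*r^2 - 5*r - 4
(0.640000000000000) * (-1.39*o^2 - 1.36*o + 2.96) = -0.8896*o^2 - 0.8704*o + 1.8944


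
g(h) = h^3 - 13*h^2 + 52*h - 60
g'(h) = 3*h^2 - 26*h + 52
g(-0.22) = -72.08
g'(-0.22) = 57.87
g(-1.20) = -142.85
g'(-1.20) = 87.52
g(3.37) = 5.87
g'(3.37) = -1.55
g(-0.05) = -62.63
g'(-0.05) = 53.31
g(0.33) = -44.22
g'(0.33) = 43.75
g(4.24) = 3.00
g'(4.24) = -4.31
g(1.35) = -11.03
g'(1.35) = 22.37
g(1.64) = -5.27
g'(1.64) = 17.43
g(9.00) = 84.00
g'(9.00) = 61.00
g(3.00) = 6.00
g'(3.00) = 1.00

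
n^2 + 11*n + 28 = (n + 4)*(n + 7)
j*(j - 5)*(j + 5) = j^3 - 25*j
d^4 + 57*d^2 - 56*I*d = d*(d - 7*I)*(d - I)*(d + 8*I)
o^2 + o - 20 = (o - 4)*(o + 5)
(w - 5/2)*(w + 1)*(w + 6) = w^3 + 9*w^2/2 - 23*w/2 - 15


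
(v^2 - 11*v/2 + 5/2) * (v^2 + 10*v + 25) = v^4 + 9*v^3/2 - 55*v^2/2 - 225*v/2 + 125/2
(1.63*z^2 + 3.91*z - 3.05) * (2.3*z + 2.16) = 3.749*z^3 + 12.5138*z^2 + 1.4306*z - 6.588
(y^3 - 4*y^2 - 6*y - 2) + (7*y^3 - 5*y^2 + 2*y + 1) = 8*y^3 - 9*y^2 - 4*y - 1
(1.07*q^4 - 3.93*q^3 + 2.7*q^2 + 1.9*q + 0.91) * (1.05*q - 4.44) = 1.1235*q^5 - 8.8773*q^4 + 20.2842*q^3 - 9.993*q^2 - 7.4805*q - 4.0404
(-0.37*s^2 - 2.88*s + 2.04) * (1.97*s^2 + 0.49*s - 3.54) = -0.7289*s^4 - 5.8549*s^3 + 3.9174*s^2 + 11.1948*s - 7.2216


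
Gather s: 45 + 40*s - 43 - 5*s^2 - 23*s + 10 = -5*s^2 + 17*s + 12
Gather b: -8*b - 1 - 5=-8*b - 6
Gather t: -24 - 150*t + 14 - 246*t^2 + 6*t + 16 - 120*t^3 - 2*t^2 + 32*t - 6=-120*t^3 - 248*t^2 - 112*t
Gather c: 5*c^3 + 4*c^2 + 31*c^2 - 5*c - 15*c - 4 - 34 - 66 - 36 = 5*c^3 + 35*c^2 - 20*c - 140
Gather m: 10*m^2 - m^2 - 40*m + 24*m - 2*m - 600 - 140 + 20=9*m^2 - 18*m - 720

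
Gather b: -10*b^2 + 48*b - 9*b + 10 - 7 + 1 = -10*b^2 + 39*b + 4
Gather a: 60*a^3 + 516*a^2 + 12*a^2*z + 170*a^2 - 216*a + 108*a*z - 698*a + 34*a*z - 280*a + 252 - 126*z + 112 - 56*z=60*a^3 + a^2*(12*z + 686) + a*(142*z - 1194) - 182*z + 364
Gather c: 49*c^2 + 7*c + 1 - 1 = 49*c^2 + 7*c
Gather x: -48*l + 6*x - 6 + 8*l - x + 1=-40*l + 5*x - 5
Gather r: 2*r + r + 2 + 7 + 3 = 3*r + 12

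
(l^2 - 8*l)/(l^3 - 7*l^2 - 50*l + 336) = l/(l^2 + l - 42)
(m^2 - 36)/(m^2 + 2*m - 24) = (m - 6)/(m - 4)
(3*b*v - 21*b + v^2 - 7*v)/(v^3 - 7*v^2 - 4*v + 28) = (3*b + v)/(v^2 - 4)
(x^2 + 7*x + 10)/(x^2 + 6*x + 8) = (x + 5)/(x + 4)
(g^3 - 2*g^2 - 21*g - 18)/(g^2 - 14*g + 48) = (g^2 + 4*g + 3)/(g - 8)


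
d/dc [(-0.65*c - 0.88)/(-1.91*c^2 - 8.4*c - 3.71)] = (1.2415*c^2 + 5.46*c - (0.65*c + 0.88)*(3.82*c + 8.4) + 2.4115)/(1.91*c^2 + 8.4*c + 3.71)^2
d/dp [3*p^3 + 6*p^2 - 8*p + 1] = 9*p^2 + 12*p - 8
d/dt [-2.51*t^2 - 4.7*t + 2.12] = -5.02*t - 4.7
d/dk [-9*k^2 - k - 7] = -18*k - 1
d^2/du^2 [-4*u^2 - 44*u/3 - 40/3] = -8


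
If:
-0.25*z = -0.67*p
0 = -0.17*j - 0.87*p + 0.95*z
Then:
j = 3.67866549604917*z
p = 0.373134328358209*z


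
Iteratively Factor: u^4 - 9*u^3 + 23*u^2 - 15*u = (u)*(u^3 - 9*u^2 + 23*u - 15) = u*(u - 3)*(u^2 - 6*u + 5) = u*(u - 5)*(u - 3)*(u - 1)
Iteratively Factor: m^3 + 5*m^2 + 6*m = (m + 2)*(m^2 + 3*m) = (m + 2)*(m + 3)*(m)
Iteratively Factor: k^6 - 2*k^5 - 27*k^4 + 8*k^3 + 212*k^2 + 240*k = (k - 5)*(k^5 + 3*k^4 - 12*k^3 - 52*k^2 - 48*k) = k*(k - 5)*(k^4 + 3*k^3 - 12*k^2 - 52*k - 48) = k*(k - 5)*(k + 2)*(k^3 + k^2 - 14*k - 24) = k*(k - 5)*(k + 2)^2*(k^2 - k - 12) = k*(k - 5)*(k - 4)*(k + 2)^2*(k + 3)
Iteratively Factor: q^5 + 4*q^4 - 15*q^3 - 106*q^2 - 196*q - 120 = (q + 2)*(q^4 + 2*q^3 - 19*q^2 - 68*q - 60) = (q + 2)*(q + 3)*(q^3 - q^2 - 16*q - 20) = (q + 2)^2*(q + 3)*(q^2 - 3*q - 10) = (q - 5)*(q + 2)^2*(q + 3)*(q + 2)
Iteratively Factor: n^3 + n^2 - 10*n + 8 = (n - 2)*(n^2 + 3*n - 4) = (n - 2)*(n + 4)*(n - 1)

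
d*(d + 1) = d^2 + d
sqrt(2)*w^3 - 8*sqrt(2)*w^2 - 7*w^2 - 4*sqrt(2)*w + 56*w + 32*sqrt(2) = (w - 8)*(w - 4*sqrt(2))*(sqrt(2)*w + 1)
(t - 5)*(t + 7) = t^2 + 2*t - 35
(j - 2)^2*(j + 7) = j^3 + 3*j^2 - 24*j + 28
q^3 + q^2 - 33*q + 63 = (q - 3)^2*(q + 7)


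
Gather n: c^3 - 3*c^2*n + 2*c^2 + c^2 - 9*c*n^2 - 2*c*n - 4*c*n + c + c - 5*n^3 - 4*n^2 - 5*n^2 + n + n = c^3 + 3*c^2 + 2*c - 5*n^3 + n^2*(-9*c - 9) + n*(-3*c^2 - 6*c + 2)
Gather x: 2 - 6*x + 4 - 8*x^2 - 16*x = -8*x^2 - 22*x + 6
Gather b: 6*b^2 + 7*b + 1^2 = 6*b^2 + 7*b + 1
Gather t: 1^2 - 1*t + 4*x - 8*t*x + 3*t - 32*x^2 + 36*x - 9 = t*(2 - 8*x) - 32*x^2 + 40*x - 8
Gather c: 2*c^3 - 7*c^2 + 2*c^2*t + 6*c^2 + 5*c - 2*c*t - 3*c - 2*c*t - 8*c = 2*c^3 + c^2*(2*t - 1) + c*(-4*t - 6)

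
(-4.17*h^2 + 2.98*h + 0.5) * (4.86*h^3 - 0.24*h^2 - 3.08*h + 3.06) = -20.2662*h^5 + 15.4836*h^4 + 14.5584*h^3 - 22.0586*h^2 + 7.5788*h + 1.53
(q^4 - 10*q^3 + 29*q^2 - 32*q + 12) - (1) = q^4 - 10*q^3 + 29*q^2 - 32*q + 11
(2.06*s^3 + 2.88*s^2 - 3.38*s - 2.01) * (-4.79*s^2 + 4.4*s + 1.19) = -9.8674*s^5 - 4.7312*s^4 + 31.3136*s^3 - 1.8169*s^2 - 12.8662*s - 2.3919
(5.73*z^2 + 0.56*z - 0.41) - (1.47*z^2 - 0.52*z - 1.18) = 4.26*z^2 + 1.08*z + 0.77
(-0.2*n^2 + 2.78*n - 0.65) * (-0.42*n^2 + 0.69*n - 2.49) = 0.084*n^4 - 1.3056*n^3 + 2.6892*n^2 - 7.3707*n + 1.6185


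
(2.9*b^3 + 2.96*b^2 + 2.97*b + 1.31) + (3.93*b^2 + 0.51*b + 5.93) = 2.9*b^3 + 6.89*b^2 + 3.48*b + 7.24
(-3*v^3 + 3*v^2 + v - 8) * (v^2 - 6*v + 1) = -3*v^5 + 21*v^4 - 20*v^3 - 11*v^2 + 49*v - 8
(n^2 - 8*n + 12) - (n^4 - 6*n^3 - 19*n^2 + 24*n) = -n^4 + 6*n^3 + 20*n^2 - 32*n + 12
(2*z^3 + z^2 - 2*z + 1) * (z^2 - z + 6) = 2*z^5 - z^4 + 9*z^3 + 9*z^2 - 13*z + 6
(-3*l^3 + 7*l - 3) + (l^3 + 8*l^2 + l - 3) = -2*l^3 + 8*l^2 + 8*l - 6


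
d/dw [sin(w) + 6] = cos(w)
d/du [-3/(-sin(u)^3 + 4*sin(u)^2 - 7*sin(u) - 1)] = 3*(-3*sin(u)^2 + 8*sin(u) - 7)*cos(u)/(sin(u)^3 - 4*sin(u)^2 + 7*sin(u) + 1)^2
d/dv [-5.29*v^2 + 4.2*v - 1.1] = 4.2 - 10.58*v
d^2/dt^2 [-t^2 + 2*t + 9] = -2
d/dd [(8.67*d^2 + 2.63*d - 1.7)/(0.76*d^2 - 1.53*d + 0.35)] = (-15.2639*d^2 + 8.653*d - 1.6805)/(0.5776*d^4 - 2.3256*d^3 + 2.8729*d^2 - 1.071*d + 0.1225)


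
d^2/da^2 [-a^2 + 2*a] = -2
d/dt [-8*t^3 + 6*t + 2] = 6 - 24*t^2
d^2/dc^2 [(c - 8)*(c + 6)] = 2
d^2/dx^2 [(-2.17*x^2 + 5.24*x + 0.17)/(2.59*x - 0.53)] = (15.447544 - 1.4210854715202e-14*x)/(17.373979*x^3 - 10.665879*x^2 + 2.182593*x - 0.148877)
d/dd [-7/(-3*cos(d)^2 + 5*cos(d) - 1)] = 7*(6*cos(d) - 5)*sin(d)/(3*cos(d)^2 - 5*cos(d) + 1)^2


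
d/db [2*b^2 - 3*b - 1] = 4*b - 3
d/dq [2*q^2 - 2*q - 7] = 4*q - 2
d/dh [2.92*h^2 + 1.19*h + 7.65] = 5.84*h + 1.19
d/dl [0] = 0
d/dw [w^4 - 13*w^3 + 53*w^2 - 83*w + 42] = 4*w^3 - 39*w^2 + 106*w - 83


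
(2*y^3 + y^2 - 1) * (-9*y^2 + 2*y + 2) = -18*y^5 - 5*y^4 + 6*y^3 + 11*y^2 - 2*y - 2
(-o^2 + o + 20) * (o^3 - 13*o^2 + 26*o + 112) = -o^5 + 14*o^4 - 19*o^3 - 346*o^2 + 632*o + 2240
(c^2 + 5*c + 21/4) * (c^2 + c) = c^4 + 6*c^3 + 41*c^2/4 + 21*c/4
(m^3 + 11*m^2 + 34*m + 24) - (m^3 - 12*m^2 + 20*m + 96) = 23*m^2 + 14*m - 72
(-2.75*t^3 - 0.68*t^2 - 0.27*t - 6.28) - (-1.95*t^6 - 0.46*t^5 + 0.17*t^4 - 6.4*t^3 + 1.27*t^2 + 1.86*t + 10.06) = 1.95*t^6 + 0.46*t^5 - 0.17*t^4 + 3.65*t^3 - 1.95*t^2 - 2.13*t - 16.34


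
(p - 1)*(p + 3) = p^2 + 2*p - 3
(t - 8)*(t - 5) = t^2 - 13*t + 40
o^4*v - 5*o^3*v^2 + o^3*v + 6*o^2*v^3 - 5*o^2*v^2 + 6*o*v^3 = o*(o - 3*v)*(o - 2*v)*(o*v + v)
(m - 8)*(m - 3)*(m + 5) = m^3 - 6*m^2 - 31*m + 120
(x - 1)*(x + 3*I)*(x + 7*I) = x^3 - x^2 + 10*I*x^2 - 21*x - 10*I*x + 21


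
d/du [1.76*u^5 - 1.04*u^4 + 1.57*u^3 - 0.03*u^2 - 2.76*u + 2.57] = 8.8*u^4 - 4.16*u^3 + 4.71*u^2 - 0.06*u - 2.76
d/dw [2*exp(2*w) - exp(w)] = (4*exp(w) - 1)*exp(w)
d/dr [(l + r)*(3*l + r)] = 4*l + 2*r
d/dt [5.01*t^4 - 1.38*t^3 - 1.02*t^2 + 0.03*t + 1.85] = 20.04*t^3 - 4.14*t^2 - 2.04*t + 0.03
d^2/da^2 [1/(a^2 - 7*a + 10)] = 2*(-a^2 + 7*a + (2*a - 7)^2 - 10)/(a^2 - 7*a + 10)^3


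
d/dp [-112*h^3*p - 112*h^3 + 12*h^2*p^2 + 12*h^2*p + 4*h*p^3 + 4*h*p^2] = 4*h*(-28*h^2 + 6*h*p + 3*h + 3*p^2 + 2*p)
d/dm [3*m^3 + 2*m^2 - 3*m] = 9*m^2 + 4*m - 3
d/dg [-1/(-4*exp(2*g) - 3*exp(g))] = (-8*exp(g) - 3)*exp(-g)/(4*exp(g) + 3)^2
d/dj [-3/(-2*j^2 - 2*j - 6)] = 3*(-2*j - 1)/(2*(j^2 + j + 3)^2)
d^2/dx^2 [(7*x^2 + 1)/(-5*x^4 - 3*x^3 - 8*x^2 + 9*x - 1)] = 2*(-525*x^8 - 315*x^7 - 33*x^6 - 2115*x^5 - 561*x^4 - 459*x^3 + 87*x^2 + 225*x - 80)/(125*x^12 + 225*x^11 + 735*x^10 + 72*x^9 + 441*x^8 - 1737*x^7 + 698*x^6 - 1125*x^5 + 1989*x^4 - 1152*x^3 + 267*x^2 - 27*x + 1)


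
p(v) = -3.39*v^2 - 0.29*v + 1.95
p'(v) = -6.78*v - 0.29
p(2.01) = -12.33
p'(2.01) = -13.92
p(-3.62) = -41.42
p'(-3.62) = 24.25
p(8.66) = -254.80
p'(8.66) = -59.00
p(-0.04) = 1.96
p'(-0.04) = -0.02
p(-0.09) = 1.95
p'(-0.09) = 0.32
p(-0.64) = 0.75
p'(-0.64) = 4.05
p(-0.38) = 1.57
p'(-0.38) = 2.29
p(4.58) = -70.49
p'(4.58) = -31.34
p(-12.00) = -482.73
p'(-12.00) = 81.07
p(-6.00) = -118.35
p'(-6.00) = 40.39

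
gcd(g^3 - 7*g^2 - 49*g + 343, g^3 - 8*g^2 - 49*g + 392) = g^2 - 49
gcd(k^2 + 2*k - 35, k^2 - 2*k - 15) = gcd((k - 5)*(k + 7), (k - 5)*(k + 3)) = k - 5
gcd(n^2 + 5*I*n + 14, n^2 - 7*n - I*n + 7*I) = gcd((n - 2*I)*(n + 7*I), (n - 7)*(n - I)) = 1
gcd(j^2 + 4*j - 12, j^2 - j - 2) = j - 2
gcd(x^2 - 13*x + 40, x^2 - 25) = x - 5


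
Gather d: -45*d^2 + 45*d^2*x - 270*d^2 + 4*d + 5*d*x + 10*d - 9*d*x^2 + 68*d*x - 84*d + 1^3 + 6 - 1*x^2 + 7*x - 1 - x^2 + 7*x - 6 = d^2*(45*x - 315) + d*(-9*x^2 + 73*x - 70) - 2*x^2 + 14*x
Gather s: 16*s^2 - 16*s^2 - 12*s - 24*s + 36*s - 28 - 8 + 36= 0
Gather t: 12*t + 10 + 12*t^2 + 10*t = 12*t^2 + 22*t + 10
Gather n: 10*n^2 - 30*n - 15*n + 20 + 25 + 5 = 10*n^2 - 45*n + 50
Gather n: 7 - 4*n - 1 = 6 - 4*n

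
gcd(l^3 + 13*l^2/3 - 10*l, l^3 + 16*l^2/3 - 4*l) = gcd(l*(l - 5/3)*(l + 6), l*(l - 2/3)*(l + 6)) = l^2 + 6*l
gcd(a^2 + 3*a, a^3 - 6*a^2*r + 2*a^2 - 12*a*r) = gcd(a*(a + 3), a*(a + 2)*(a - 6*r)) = a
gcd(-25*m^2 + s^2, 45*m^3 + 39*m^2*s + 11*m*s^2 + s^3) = 5*m + s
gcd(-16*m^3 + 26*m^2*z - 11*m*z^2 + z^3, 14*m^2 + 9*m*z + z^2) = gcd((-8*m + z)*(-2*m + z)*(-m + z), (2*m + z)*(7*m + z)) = 1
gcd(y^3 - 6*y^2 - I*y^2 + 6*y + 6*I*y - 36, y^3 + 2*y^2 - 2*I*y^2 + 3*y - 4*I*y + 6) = y - 3*I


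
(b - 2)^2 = b^2 - 4*b + 4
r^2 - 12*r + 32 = (r - 8)*(r - 4)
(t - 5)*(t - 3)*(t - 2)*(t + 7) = t^4 - 3*t^3 - 39*t^2 + 187*t - 210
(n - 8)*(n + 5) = n^2 - 3*n - 40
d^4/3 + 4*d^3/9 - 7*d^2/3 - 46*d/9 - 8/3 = (d/3 + 1/3)*(d - 3)*(d + 4/3)*(d + 2)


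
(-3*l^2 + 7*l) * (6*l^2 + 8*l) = -18*l^4 + 18*l^3 + 56*l^2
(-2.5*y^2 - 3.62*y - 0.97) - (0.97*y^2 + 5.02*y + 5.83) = -3.47*y^2 - 8.64*y - 6.8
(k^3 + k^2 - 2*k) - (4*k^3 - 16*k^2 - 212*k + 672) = -3*k^3 + 17*k^2 + 210*k - 672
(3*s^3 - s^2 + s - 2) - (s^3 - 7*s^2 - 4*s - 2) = 2*s^3 + 6*s^2 + 5*s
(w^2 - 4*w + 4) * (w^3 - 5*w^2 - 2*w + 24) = w^5 - 9*w^4 + 22*w^3 + 12*w^2 - 104*w + 96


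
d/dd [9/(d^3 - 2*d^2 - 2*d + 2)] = 9*(-3*d^2 + 4*d + 2)/(d^3 - 2*d^2 - 2*d + 2)^2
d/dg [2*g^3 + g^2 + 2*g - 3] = 6*g^2 + 2*g + 2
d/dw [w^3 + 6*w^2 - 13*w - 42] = 3*w^2 + 12*w - 13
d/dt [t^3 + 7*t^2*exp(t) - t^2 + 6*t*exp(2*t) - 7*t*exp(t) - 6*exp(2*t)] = 7*t^2*exp(t) + 3*t^2 + 12*t*exp(2*t) + 7*t*exp(t) - 2*t - 6*exp(2*t) - 7*exp(t)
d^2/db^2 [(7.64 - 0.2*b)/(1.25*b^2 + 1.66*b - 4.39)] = (-(0.2*b - 7.64)*(2.5*b + 1.66)*(5.0*b + 3.32) + (1.5*b - 18.436)*(1.25*b^2 + 1.66*b - 4.39))/(1.25*b^2 + 1.66*b - 4.39)^3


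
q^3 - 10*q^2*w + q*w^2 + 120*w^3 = (q - 8*w)*(q - 5*w)*(q + 3*w)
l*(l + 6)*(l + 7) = l^3 + 13*l^2 + 42*l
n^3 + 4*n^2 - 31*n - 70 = (n - 5)*(n + 2)*(n + 7)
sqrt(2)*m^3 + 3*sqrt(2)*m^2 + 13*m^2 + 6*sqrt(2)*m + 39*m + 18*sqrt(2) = (m + 3)*(m + 6*sqrt(2))*(sqrt(2)*m + 1)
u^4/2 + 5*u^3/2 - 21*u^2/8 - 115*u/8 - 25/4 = (u/2 + 1)*(u - 5/2)*(u + 1/2)*(u + 5)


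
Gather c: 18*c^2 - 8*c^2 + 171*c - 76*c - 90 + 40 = 10*c^2 + 95*c - 50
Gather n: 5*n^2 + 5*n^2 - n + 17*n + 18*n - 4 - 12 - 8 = 10*n^2 + 34*n - 24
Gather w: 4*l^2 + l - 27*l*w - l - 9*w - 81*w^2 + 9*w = 4*l^2 - 27*l*w - 81*w^2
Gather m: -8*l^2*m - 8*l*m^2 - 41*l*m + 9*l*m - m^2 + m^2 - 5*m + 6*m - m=-8*l*m^2 + m*(-8*l^2 - 32*l)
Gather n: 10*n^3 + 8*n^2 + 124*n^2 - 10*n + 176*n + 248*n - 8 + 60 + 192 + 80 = 10*n^3 + 132*n^2 + 414*n + 324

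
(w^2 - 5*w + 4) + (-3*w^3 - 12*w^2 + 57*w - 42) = -3*w^3 - 11*w^2 + 52*w - 38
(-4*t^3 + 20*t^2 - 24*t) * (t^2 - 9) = -4*t^5 + 20*t^4 + 12*t^3 - 180*t^2 + 216*t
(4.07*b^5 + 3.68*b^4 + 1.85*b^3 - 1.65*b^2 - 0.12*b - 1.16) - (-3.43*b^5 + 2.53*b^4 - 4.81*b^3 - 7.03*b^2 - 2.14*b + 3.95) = 7.5*b^5 + 1.15*b^4 + 6.66*b^3 + 5.38*b^2 + 2.02*b - 5.11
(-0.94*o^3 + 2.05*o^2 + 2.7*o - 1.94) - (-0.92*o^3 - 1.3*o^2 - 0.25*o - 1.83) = -0.0199999999999999*o^3 + 3.35*o^2 + 2.95*o - 0.11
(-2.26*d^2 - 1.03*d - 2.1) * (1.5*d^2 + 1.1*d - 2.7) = -3.39*d^4 - 4.031*d^3 + 1.819*d^2 + 0.471*d + 5.67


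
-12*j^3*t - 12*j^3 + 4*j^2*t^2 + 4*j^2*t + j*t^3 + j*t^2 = (-2*j + t)*(6*j + t)*(j*t + j)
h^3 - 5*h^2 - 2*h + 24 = (h - 4)*(h - 3)*(h + 2)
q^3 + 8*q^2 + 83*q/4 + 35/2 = (q + 2)*(q + 5/2)*(q + 7/2)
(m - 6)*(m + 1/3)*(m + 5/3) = m^3 - 4*m^2 - 103*m/9 - 10/3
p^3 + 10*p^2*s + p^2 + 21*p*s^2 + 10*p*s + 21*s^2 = (p + 1)*(p + 3*s)*(p + 7*s)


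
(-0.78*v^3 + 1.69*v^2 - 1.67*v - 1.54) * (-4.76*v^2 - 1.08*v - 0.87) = 3.7128*v^5 - 7.202*v^4 + 6.8026*v^3 + 7.6637*v^2 + 3.1161*v + 1.3398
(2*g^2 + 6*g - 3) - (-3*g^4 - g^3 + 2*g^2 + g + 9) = 3*g^4 + g^3 + 5*g - 12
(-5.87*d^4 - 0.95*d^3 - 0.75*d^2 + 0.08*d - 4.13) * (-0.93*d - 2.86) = 5.4591*d^5 + 17.6717*d^4 + 3.4145*d^3 + 2.0706*d^2 + 3.6121*d + 11.8118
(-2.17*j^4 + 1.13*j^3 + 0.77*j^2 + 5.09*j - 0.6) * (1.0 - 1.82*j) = 3.9494*j^5 - 4.2266*j^4 - 0.2714*j^3 - 8.4938*j^2 + 6.182*j - 0.6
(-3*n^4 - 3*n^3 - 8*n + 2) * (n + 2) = -3*n^5 - 9*n^4 - 6*n^3 - 8*n^2 - 14*n + 4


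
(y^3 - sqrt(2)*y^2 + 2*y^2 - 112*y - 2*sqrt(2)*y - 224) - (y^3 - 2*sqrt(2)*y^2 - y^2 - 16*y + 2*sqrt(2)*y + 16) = sqrt(2)*y^2 + 3*y^2 - 96*y - 4*sqrt(2)*y - 240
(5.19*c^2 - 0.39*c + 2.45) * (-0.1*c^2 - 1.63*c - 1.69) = -0.519*c^4 - 8.4207*c^3 - 8.3804*c^2 - 3.3344*c - 4.1405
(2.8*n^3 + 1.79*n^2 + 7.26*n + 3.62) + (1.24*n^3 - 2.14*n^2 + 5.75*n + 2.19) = 4.04*n^3 - 0.35*n^2 + 13.01*n + 5.81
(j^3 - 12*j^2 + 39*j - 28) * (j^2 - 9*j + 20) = j^5 - 21*j^4 + 167*j^3 - 619*j^2 + 1032*j - 560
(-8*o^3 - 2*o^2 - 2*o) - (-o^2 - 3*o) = -8*o^3 - o^2 + o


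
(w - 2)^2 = w^2 - 4*w + 4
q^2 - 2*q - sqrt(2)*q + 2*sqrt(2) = (q - 2)*(q - sqrt(2))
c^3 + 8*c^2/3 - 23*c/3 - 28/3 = (c - 7/3)*(c + 1)*(c + 4)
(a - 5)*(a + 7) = a^2 + 2*a - 35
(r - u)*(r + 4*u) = r^2 + 3*r*u - 4*u^2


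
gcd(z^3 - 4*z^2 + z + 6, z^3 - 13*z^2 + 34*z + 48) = z + 1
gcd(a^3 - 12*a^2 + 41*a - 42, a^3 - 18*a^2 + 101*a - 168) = a^2 - 10*a + 21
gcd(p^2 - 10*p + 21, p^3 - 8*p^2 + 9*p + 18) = p - 3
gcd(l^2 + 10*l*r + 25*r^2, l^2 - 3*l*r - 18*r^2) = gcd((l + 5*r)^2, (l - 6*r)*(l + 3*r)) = 1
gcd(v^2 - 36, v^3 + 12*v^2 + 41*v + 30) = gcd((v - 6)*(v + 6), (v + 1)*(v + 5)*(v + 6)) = v + 6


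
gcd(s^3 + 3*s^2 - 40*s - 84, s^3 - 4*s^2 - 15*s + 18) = s - 6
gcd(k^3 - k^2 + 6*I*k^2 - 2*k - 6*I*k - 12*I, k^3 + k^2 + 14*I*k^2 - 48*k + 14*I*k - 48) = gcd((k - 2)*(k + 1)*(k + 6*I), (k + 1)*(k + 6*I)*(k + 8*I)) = k^2 + k*(1 + 6*I) + 6*I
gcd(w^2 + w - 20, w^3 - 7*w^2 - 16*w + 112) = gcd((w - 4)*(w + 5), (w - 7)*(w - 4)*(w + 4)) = w - 4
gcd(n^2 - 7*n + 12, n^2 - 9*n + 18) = n - 3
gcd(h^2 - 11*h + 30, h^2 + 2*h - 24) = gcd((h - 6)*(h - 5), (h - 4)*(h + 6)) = 1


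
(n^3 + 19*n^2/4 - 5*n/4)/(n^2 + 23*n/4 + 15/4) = n*(4*n - 1)/(4*n + 3)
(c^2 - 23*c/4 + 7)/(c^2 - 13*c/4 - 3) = (4*c - 7)/(4*c + 3)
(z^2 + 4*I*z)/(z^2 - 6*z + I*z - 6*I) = z*(z + 4*I)/(z^2 + z*(-6 + I) - 6*I)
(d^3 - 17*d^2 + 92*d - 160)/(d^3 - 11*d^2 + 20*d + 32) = (d - 5)/(d + 1)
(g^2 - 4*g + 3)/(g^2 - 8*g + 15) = (g - 1)/(g - 5)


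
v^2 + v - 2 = (v - 1)*(v + 2)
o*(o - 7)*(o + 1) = o^3 - 6*o^2 - 7*o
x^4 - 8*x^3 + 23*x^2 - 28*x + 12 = (x - 3)*(x - 2)^2*(x - 1)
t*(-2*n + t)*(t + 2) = -2*n*t^2 - 4*n*t + t^3 + 2*t^2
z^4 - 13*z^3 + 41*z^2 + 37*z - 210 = (z - 7)*(z - 5)*(z - 3)*(z + 2)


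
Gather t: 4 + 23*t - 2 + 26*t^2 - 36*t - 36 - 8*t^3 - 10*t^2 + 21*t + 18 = -8*t^3 + 16*t^2 + 8*t - 16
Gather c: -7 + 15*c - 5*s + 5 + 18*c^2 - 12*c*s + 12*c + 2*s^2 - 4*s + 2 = 18*c^2 + c*(27 - 12*s) + 2*s^2 - 9*s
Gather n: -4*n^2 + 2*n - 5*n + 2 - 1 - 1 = -4*n^2 - 3*n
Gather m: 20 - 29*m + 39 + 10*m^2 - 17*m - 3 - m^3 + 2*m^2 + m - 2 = -m^3 + 12*m^2 - 45*m + 54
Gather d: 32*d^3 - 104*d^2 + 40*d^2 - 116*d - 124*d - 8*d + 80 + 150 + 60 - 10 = 32*d^3 - 64*d^2 - 248*d + 280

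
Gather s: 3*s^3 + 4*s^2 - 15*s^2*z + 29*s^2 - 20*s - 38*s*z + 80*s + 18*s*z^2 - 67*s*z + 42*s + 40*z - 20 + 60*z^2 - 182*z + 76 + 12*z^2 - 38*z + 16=3*s^3 + s^2*(33 - 15*z) + s*(18*z^2 - 105*z + 102) + 72*z^2 - 180*z + 72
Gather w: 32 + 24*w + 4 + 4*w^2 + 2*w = 4*w^2 + 26*w + 36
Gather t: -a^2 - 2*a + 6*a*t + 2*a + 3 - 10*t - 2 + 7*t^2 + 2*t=-a^2 + 7*t^2 + t*(6*a - 8) + 1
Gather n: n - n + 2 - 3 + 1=0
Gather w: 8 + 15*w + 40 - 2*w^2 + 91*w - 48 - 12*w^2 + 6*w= -14*w^2 + 112*w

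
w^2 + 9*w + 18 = (w + 3)*(w + 6)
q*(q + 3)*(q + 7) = q^3 + 10*q^2 + 21*q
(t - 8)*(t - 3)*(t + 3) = t^3 - 8*t^2 - 9*t + 72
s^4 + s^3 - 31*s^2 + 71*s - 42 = (s - 3)*(s - 2)*(s - 1)*(s + 7)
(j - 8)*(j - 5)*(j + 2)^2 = j^4 - 9*j^3 - 8*j^2 + 108*j + 160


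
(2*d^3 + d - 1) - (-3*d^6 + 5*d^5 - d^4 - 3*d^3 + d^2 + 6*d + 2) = 3*d^6 - 5*d^5 + d^4 + 5*d^3 - d^2 - 5*d - 3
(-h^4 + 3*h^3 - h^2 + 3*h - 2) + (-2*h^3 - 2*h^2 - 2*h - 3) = -h^4 + h^3 - 3*h^2 + h - 5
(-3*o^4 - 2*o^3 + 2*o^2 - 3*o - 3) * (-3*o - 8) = 9*o^5 + 30*o^4 + 10*o^3 - 7*o^2 + 33*o + 24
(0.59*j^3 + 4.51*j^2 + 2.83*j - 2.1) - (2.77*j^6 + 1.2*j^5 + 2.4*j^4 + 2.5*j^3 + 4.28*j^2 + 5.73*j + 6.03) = -2.77*j^6 - 1.2*j^5 - 2.4*j^4 - 1.91*j^3 + 0.23*j^2 - 2.9*j - 8.13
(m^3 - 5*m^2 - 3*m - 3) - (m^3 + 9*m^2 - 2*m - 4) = -14*m^2 - m + 1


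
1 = 1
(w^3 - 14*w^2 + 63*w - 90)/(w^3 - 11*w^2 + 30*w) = (w - 3)/w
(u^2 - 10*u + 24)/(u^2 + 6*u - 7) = (u^2 - 10*u + 24)/(u^2 + 6*u - 7)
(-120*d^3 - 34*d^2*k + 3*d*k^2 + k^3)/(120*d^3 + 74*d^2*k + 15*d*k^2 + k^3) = (-6*d + k)/(6*d + k)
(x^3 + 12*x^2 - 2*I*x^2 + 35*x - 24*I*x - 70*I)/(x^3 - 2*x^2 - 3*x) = (x^3 + 2*x^2*(6 - I) + x*(35 - 24*I) - 70*I)/(x*(x^2 - 2*x - 3))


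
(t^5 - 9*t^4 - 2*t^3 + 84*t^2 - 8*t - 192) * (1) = t^5 - 9*t^4 - 2*t^3 + 84*t^2 - 8*t - 192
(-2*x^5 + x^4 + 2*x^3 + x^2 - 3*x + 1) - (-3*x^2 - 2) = -2*x^5 + x^4 + 2*x^3 + 4*x^2 - 3*x + 3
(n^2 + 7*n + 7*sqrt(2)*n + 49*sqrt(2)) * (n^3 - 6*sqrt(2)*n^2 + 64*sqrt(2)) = n^5 + sqrt(2)*n^4 + 7*n^4 - 84*n^3 + 7*sqrt(2)*n^3 - 588*n^2 + 64*sqrt(2)*n^2 + 448*sqrt(2)*n + 896*n + 6272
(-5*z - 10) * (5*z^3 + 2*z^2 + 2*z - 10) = -25*z^4 - 60*z^3 - 30*z^2 + 30*z + 100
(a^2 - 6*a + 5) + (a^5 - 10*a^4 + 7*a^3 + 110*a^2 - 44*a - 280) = a^5 - 10*a^4 + 7*a^3 + 111*a^2 - 50*a - 275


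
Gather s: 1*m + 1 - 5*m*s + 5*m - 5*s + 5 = 6*m + s*(-5*m - 5) + 6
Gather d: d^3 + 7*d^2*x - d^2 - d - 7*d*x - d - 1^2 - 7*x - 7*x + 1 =d^3 + d^2*(7*x - 1) + d*(-7*x - 2) - 14*x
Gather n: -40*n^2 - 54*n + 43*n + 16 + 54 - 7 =-40*n^2 - 11*n + 63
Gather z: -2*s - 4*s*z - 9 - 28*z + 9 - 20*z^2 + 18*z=-2*s - 20*z^2 + z*(-4*s - 10)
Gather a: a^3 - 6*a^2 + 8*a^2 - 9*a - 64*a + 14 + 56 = a^3 + 2*a^2 - 73*a + 70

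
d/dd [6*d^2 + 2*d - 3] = 12*d + 2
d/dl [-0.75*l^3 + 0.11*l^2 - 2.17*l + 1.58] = -2.25*l^2 + 0.22*l - 2.17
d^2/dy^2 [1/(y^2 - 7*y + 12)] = 2*(-y^2 + 7*y + (2*y - 7)^2 - 12)/(y^2 - 7*y + 12)^3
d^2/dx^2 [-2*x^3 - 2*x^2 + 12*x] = -12*x - 4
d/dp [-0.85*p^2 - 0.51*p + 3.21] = -1.7*p - 0.51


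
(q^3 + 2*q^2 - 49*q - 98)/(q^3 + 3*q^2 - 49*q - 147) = (q + 2)/(q + 3)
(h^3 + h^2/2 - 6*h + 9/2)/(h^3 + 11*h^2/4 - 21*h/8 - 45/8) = 4*(h - 1)/(4*h + 5)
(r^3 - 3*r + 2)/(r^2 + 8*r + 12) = (r^2 - 2*r + 1)/(r + 6)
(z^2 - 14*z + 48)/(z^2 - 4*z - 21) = (-z^2 + 14*z - 48)/(-z^2 + 4*z + 21)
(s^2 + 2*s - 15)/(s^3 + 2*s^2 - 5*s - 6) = (s^2 + 2*s - 15)/(s^3 + 2*s^2 - 5*s - 6)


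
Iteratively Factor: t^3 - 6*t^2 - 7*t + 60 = (t + 3)*(t^2 - 9*t + 20) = (t - 5)*(t + 3)*(t - 4)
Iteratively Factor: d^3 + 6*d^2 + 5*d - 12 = (d + 4)*(d^2 + 2*d - 3) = (d + 3)*(d + 4)*(d - 1)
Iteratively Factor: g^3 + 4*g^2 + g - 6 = (g + 2)*(g^2 + 2*g - 3) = (g + 2)*(g + 3)*(g - 1)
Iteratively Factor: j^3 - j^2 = (j)*(j^2 - j) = j^2*(j - 1)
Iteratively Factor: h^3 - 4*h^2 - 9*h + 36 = (h - 4)*(h^2 - 9) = (h - 4)*(h + 3)*(h - 3)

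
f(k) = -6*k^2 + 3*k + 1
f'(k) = 3 - 12*k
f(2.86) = -39.50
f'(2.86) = -31.32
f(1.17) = -3.70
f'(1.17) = -11.04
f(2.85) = -39.18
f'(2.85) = -31.20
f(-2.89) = -57.78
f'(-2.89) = 37.68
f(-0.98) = -7.70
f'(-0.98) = 14.76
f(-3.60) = -87.56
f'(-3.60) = 46.20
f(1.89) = -14.76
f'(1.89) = -19.68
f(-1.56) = -18.28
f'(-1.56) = 21.72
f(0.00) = 1.00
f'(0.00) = 3.00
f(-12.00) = -899.00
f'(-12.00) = 147.00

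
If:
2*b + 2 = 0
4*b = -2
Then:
No Solution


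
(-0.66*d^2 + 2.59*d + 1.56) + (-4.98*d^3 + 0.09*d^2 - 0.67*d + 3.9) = -4.98*d^3 - 0.57*d^2 + 1.92*d + 5.46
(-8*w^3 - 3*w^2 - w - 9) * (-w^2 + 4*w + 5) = 8*w^5 - 29*w^4 - 51*w^3 - 10*w^2 - 41*w - 45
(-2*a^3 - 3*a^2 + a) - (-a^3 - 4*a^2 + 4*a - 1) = -a^3 + a^2 - 3*a + 1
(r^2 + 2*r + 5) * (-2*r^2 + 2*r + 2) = -2*r^4 - 2*r^3 - 4*r^2 + 14*r + 10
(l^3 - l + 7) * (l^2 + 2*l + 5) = l^5 + 2*l^4 + 4*l^3 + 5*l^2 + 9*l + 35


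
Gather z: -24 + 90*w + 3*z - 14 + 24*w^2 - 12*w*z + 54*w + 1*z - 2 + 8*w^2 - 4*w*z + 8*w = 32*w^2 + 152*w + z*(4 - 16*w) - 40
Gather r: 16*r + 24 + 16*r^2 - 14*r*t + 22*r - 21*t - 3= 16*r^2 + r*(38 - 14*t) - 21*t + 21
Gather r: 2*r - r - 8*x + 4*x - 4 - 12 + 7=r - 4*x - 9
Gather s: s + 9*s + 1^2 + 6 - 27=10*s - 20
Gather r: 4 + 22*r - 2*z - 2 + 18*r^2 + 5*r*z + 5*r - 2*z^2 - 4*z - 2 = 18*r^2 + r*(5*z + 27) - 2*z^2 - 6*z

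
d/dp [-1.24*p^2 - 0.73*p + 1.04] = -2.48*p - 0.73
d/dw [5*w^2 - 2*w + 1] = 10*w - 2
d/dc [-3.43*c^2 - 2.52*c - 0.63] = -6.86*c - 2.52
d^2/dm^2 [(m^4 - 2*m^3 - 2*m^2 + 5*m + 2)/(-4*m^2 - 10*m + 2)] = (-4*m^6 - 30*m^5 - 69*m^4 + 54*m^3 - 48*m^2 - 84*m - 77)/(8*m^6 + 60*m^5 + 138*m^4 + 65*m^3 - 69*m^2 + 15*m - 1)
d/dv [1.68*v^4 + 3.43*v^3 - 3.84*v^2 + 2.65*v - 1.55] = 6.72*v^3 + 10.29*v^2 - 7.68*v + 2.65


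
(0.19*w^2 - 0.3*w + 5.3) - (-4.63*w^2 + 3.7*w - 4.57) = 4.82*w^2 - 4.0*w + 9.87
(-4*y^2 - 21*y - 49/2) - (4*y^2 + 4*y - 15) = -8*y^2 - 25*y - 19/2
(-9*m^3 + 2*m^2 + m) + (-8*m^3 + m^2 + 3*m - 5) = -17*m^3 + 3*m^2 + 4*m - 5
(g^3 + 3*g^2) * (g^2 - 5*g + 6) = g^5 - 2*g^4 - 9*g^3 + 18*g^2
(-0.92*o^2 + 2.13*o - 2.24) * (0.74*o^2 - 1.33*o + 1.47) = -0.6808*o^4 + 2.7998*o^3 - 5.8429*o^2 + 6.1103*o - 3.2928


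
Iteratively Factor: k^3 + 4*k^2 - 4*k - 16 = (k + 2)*(k^2 + 2*k - 8) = (k + 2)*(k + 4)*(k - 2)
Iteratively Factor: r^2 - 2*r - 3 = (r + 1)*(r - 3)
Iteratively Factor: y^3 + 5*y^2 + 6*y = (y)*(y^2 + 5*y + 6) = y*(y + 3)*(y + 2)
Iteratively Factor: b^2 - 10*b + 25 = (b - 5)*(b - 5)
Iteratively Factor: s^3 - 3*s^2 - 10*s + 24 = (s - 2)*(s^2 - s - 12) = (s - 4)*(s - 2)*(s + 3)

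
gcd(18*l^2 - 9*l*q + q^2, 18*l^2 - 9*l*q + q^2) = 18*l^2 - 9*l*q + q^2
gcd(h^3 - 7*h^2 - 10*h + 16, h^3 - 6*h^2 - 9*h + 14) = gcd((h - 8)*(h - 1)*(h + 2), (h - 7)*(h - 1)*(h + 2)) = h^2 + h - 2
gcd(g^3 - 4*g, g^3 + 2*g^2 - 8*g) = g^2 - 2*g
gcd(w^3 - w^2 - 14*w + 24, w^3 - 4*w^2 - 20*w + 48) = w^2 + 2*w - 8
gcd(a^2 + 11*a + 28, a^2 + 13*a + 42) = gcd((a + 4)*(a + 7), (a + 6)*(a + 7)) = a + 7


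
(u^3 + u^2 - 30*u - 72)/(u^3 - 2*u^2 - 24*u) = (u + 3)/u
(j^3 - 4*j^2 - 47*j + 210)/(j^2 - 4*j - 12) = (j^2 + 2*j - 35)/(j + 2)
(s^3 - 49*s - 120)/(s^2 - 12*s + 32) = (s^2 + 8*s + 15)/(s - 4)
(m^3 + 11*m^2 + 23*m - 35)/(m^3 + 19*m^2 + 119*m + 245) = (m - 1)/(m + 7)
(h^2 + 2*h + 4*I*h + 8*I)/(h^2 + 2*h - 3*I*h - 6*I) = (h + 4*I)/(h - 3*I)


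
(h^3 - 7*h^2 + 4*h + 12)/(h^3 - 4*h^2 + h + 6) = (h - 6)/(h - 3)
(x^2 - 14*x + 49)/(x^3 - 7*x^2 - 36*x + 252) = (x - 7)/(x^2 - 36)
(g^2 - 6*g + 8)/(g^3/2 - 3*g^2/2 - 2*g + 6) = 2*(g - 4)/(g^2 - g - 6)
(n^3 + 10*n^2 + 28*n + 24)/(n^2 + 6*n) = n + 4 + 4/n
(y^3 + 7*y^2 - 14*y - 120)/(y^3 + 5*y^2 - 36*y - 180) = (y - 4)/(y - 6)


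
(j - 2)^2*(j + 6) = j^3 + 2*j^2 - 20*j + 24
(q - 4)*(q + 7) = q^2 + 3*q - 28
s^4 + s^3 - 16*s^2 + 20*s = s*(s - 2)^2*(s + 5)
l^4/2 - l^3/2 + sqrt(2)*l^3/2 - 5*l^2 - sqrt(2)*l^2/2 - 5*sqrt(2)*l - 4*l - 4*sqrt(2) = (l/2 + 1)*(l - 4)*(l + 1)*(l + sqrt(2))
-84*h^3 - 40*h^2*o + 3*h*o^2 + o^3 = (-6*h + o)*(2*h + o)*(7*h + o)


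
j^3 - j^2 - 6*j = j*(j - 3)*(j + 2)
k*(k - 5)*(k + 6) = k^3 + k^2 - 30*k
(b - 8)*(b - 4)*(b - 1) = b^3 - 13*b^2 + 44*b - 32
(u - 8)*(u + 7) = u^2 - u - 56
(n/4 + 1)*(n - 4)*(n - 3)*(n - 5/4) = n^4/4 - 17*n^3/16 - 49*n^2/16 + 17*n - 15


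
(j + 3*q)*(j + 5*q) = j^2 + 8*j*q + 15*q^2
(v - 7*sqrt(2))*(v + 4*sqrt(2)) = v^2 - 3*sqrt(2)*v - 56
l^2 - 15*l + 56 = (l - 8)*(l - 7)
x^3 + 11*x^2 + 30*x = x*(x + 5)*(x + 6)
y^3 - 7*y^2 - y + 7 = (y - 7)*(y - 1)*(y + 1)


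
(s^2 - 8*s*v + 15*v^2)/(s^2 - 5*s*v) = (s - 3*v)/s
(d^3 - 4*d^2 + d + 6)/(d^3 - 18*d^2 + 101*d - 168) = (d^2 - d - 2)/(d^2 - 15*d + 56)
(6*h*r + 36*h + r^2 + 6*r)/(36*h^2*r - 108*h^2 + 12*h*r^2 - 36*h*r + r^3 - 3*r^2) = (r + 6)/(6*h*r - 18*h + r^2 - 3*r)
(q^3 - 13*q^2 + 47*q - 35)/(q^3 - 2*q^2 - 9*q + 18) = (q^3 - 13*q^2 + 47*q - 35)/(q^3 - 2*q^2 - 9*q + 18)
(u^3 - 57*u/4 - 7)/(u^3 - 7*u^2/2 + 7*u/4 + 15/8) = 2*(2*u^2 - u - 28)/(4*u^2 - 16*u + 15)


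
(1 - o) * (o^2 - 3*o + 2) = -o^3 + 4*o^2 - 5*o + 2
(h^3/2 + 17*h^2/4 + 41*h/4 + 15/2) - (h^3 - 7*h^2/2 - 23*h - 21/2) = -h^3/2 + 31*h^2/4 + 133*h/4 + 18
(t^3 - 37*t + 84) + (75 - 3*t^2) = t^3 - 3*t^2 - 37*t + 159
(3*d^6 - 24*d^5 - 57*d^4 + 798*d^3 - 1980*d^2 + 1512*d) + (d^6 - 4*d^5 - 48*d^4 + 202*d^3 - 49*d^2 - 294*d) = 4*d^6 - 28*d^5 - 105*d^4 + 1000*d^3 - 2029*d^2 + 1218*d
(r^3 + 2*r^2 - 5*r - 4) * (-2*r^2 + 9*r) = -2*r^5 + 5*r^4 + 28*r^3 - 37*r^2 - 36*r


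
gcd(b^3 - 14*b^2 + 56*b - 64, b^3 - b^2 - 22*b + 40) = b^2 - 6*b + 8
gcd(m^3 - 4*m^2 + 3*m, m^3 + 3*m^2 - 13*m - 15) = m - 3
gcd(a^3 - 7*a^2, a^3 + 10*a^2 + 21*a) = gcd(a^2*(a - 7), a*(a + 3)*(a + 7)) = a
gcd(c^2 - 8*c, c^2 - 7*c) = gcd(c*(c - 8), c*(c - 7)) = c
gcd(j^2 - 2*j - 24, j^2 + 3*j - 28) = 1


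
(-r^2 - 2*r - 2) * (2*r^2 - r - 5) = -2*r^4 - 3*r^3 + 3*r^2 + 12*r + 10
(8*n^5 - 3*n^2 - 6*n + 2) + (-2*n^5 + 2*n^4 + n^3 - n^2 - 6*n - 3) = 6*n^5 + 2*n^4 + n^3 - 4*n^2 - 12*n - 1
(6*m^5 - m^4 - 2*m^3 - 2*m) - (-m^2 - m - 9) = 6*m^5 - m^4 - 2*m^3 + m^2 - m + 9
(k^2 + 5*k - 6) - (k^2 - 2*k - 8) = 7*k + 2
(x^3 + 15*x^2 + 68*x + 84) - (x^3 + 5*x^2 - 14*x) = 10*x^2 + 82*x + 84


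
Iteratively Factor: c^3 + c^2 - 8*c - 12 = (c - 3)*(c^2 + 4*c + 4) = (c - 3)*(c + 2)*(c + 2)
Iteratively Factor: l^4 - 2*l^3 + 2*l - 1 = (l - 1)*(l^3 - l^2 - l + 1) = (l - 1)^2*(l^2 - 1) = (l - 1)^3*(l + 1)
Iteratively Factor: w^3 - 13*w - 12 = (w - 4)*(w^2 + 4*w + 3) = (w - 4)*(w + 3)*(w + 1)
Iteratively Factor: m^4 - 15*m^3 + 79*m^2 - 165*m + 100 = (m - 5)*(m^3 - 10*m^2 + 29*m - 20) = (m - 5)*(m - 4)*(m^2 - 6*m + 5) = (m - 5)*(m - 4)*(m - 1)*(m - 5)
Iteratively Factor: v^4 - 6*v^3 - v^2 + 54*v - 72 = (v - 2)*(v^3 - 4*v^2 - 9*v + 36) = (v - 3)*(v - 2)*(v^2 - v - 12) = (v - 4)*(v - 3)*(v - 2)*(v + 3)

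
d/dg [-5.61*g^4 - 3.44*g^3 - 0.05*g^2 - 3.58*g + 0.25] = -22.44*g^3 - 10.32*g^2 - 0.1*g - 3.58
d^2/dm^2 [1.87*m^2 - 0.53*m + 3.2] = 3.74000000000000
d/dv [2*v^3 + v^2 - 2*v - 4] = 6*v^2 + 2*v - 2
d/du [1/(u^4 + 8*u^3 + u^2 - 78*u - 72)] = 2*(-2*u^3 - 12*u^2 - u + 39)/(u^4 + 8*u^3 + u^2 - 78*u - 72)^2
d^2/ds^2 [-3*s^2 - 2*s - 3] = -6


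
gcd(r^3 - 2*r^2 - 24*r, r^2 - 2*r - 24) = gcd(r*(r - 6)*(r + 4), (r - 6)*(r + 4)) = r^2 - 2*r - 24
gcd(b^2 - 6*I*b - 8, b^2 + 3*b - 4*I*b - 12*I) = b - 4*I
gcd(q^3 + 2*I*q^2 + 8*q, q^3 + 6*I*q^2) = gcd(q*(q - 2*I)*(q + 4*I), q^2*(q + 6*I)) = q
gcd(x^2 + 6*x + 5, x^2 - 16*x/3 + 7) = 1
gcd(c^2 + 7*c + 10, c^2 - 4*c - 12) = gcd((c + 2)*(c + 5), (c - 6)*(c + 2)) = c + 2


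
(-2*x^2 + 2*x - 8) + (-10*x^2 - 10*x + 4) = -12*x^2 - 8*x - 4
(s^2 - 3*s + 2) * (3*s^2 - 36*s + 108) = 3*s^4 - 45*s^3 + 222*s^2 - 396*s + 216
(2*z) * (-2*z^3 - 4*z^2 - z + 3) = -4*z^4 - 8*z^3 - 2*z^2 + 6*z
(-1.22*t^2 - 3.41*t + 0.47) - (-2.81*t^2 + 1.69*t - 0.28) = 1.59*t^2 - 5.1*t + 0.75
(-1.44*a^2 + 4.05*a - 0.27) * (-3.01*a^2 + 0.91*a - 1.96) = 4.3344*a^4 - 13.5009*a^3 + 7.3206*a^2 - 8.1837*a + 0.5292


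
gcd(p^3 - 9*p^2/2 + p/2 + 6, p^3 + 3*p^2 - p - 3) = p + 1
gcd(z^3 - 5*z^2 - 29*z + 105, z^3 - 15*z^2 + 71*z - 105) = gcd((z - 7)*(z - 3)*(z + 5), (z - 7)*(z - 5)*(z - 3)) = z^2 - 10*z + 21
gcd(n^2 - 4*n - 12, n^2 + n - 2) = n + 2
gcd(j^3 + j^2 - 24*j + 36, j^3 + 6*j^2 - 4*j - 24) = j^2 + 4*j - 12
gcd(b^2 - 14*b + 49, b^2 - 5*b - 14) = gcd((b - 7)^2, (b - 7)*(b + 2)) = b - 7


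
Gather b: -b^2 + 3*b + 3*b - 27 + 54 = -b^2 + 6*b + 27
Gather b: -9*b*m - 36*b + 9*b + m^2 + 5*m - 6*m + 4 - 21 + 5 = b*(-9*m - 27) + m^2 - m - 12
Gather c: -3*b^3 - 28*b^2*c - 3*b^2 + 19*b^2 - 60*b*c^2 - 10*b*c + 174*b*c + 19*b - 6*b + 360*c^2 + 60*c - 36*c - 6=-3*b^3 + 16*b^2 + 13*b + c^2*(360 - 60*b) + c*(-28*b^2 + 164*b + 24) - 6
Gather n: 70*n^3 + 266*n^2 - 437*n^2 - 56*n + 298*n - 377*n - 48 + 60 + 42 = 70*n^3 - 171*n^2 - 135*n + 54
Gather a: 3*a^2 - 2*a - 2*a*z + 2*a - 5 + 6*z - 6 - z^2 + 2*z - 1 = 3*a^2 - 2*a*z - z^2 + 8*z - 12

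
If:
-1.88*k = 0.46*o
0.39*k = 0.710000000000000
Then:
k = 1.82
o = -7.44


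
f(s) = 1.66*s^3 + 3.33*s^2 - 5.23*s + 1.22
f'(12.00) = 791.81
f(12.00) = 3286.46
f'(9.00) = 458.09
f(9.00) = 1434.02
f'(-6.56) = 165.39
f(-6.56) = -289.79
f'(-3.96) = 46.49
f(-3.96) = -28.93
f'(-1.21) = -6.00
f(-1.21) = 9.48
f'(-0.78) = -7.39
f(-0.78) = 6.54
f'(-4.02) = 48.48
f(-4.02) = -31.78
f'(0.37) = -2.08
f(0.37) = -0.18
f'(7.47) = 322.41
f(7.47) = 839.91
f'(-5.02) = 86.83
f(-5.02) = -98.61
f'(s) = 4.98*s^2 + 6.66*s - 5.23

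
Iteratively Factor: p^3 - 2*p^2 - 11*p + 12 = (p - 4)*(p^2 + 2*p - 3) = (p - 4)*(p - 1)*(p + 3)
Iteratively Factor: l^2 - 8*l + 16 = (l - 4)*(l - 4)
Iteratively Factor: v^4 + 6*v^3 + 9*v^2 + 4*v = (v + 4)*(v^3 + 2*v^2 + v) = (v + 1)*(v + 4)*(v^2 + v) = v*(v + 1)*(v + 4)*(v + 1)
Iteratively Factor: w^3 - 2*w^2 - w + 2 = (w - 2)*(w^2 - 1) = (w - 2)*(w + 1)*(w - 1)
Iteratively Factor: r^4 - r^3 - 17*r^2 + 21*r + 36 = (r + 4)*(r^3 - 5*r^2 + 3*r + 9) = (r + 1)*(r + 4)*(r^2 - 6*r + 9) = (r - 3)*(r + 1)*(r + 4)*(r - 3)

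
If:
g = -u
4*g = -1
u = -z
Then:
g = -1/4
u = 1/4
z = -1/4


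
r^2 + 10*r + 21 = (r + 3)*(r + 7)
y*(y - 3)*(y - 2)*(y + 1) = y^4 - 4*y^3 + y^2 + 6*y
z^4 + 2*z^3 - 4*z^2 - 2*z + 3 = (z - 1)^2*(z + 1)*(z + 3)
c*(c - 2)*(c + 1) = c^3 - c^2 - 2*c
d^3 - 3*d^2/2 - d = d*(d - 2)*(d + 1/2)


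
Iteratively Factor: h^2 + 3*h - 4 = (h + 4)*(h - 1)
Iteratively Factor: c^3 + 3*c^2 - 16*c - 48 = (c + 4)*(c^2 - c - 12) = (c - 4)*(c + 4)*(c + 3)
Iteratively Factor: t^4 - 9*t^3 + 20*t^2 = (t - 4)*(t^3 - 5*t^2) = t*(t - 4)*(t^2 - 5*t) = t*(t - 5)*(t - 4)*(t)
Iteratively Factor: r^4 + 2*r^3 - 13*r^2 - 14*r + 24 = (r - 1)*(r^3 + 3*r^2 - 10*r - 24) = (r - 1)*(r + 2)*(r^2 + r - 12) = (r - 3)*(r - 1)*(r + 2)*(r + 4)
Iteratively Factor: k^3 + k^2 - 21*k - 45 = (k + 3)*(k^2 - 2*k - 15) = (k + 3)^2*(k - 5)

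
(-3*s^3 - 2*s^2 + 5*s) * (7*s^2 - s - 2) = -21*s^5 - 11*s^4 + 43*s^3 - s^2 - 10*s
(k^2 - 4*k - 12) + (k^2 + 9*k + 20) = 2*k^2 + 5*k + 8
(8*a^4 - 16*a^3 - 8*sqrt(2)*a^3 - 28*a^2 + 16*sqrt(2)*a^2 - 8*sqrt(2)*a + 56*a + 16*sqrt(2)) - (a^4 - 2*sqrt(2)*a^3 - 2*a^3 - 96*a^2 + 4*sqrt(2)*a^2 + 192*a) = 7*a^4 - 14*a^3 - 6*sqrt(2)*a^3 + 12*sqrt(2)*a^2 + 68*a^2 - 136*a - 8*sqrt(2)*a + 16*sqrt(2)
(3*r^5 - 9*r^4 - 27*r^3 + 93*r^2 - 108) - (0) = 3*r^5 - 9*r^4 - 27*r^3 + 93*r^2 - 108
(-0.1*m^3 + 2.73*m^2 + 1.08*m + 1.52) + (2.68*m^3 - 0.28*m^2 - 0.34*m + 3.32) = 2.58*m^3 + 2.45*m^2 + 0.74*m + 4.84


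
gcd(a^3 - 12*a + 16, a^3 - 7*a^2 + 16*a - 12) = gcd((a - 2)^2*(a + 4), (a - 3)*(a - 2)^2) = a^2 - 4*a + 4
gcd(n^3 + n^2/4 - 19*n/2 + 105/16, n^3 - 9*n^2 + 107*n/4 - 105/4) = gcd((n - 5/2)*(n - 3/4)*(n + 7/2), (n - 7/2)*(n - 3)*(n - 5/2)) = n - 5/2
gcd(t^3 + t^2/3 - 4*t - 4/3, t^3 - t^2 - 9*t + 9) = 1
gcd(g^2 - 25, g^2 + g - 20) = g + 5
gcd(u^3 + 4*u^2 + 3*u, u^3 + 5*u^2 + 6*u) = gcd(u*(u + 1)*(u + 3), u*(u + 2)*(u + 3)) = u^2 + 3*u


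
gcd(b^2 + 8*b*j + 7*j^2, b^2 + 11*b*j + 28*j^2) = b + 7*j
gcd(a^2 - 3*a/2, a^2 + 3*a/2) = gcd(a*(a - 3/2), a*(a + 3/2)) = a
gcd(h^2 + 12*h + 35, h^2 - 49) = h + 7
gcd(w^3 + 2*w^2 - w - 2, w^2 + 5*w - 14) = 1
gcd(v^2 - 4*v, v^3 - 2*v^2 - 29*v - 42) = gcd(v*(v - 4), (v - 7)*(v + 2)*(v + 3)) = 1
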